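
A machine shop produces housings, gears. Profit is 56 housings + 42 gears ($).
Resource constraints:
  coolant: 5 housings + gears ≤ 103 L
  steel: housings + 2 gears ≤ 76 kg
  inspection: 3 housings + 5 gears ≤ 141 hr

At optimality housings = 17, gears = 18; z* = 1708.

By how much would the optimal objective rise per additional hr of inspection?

7

Check each constraint at x*: coolant 103/103 (tight); steel 53/76 (slack 23); inspection 141/141 (tight).
Since steel is not tight, its dual is 0.
Dual feasibility on the basic columns requires 5·y_coolant + 3·y_inspection = 56, 1·y_coolant + 5·y_inspection = 42.
This yields shadow prices y_coolant = 7, y_inspection = 7.
Shadow price of inspection = 7.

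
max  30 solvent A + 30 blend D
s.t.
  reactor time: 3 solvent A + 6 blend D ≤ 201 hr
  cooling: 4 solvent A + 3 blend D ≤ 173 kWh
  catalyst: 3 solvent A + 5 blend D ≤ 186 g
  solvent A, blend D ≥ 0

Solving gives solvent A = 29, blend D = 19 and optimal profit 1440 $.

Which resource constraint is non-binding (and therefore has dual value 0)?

reactor time: 201/201 (binding)
cooling: 173/173 (binding)
catalyst: 182/186 (slack 4)
By complementary slackness, a constraint with positive slack has shadow price 0 → catalyst.

catalyst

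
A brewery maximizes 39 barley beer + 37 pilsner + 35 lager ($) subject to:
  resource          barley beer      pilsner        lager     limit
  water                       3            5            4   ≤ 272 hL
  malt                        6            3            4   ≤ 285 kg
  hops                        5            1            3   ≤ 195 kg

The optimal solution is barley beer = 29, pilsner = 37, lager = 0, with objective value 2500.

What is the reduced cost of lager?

-1

Check each constraint at x*: water 272/272 (tight); malt 285/285 (tight); hops 182/195 (slack 13).
Slack constraints have shadow price 0 (complementary slackness).
From A_Bᵀ y = c: 3·y_water + 6·y_malt = 39; 5·y_water + 3·y_malt = 37.
This yields shadow prices y_water = 5, y_malt = 4.
Reduced cost of lager: c₃ − yᵀa₃ = 35 − (5·4 + 4·4) = 35 − 36 = -1.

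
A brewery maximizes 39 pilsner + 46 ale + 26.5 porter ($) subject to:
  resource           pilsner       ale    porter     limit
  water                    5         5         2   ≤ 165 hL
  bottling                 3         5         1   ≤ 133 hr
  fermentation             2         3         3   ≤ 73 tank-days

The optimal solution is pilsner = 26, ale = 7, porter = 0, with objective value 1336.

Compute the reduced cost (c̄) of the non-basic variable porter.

At the optimum: water uses 165 of 165 (binding); bottling uses 113 of 133 (slack = 20); fermentation uses 73 of 73 (binding).
By complementary slackness, y = 0 for the non-binding constraint.
Dual feasibility on the basic columns requires 5·y_water + 2·y_fermentation = 39, 5·y_water + 3·y_fermentation = 46.
This yields shadow prices y_water = 5, y_fermentation = 7.
Reduced cost of porter: c₃ − yᵀa₃ = 26.5 − (5·2 + 7·3) = 26.5 − 31 = -4.5.

-4.5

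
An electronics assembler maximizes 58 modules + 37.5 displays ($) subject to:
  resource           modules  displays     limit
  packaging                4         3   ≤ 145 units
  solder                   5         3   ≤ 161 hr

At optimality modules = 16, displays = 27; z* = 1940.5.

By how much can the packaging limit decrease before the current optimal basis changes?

Binding constraints: packaging, solder. The basis is B = [[4,3],[5,3]] with det -3.
Per unit decrease in packaging, x* moves by d = (1, -1.6667).
The basis stays optimal until displays reaches 0; allowable decrease = 16.2 units.

16.2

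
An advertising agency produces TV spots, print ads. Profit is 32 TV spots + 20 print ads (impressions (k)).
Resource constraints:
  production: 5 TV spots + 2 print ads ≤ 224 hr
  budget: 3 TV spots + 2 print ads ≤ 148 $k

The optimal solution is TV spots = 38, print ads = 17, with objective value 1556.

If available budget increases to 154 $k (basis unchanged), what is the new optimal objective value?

1610

Both production and budget are binding at x*.
The binding rows give the dual system: 5·y_production + 3·y_budget = 32 and 2·y_production + 2·y_budget = 20.
Solving: y_production = 1, y_budget = 9.
Δz = y_budget·Δb = 9 × (6) = 54, so new z* = 1556 + 54 = 1610.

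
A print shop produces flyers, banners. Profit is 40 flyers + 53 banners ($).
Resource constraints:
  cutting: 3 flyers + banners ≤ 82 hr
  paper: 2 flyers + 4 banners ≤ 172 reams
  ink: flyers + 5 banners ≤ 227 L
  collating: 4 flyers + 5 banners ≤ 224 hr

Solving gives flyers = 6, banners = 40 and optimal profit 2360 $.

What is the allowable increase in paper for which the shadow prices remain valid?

Binding constraints: paper, collating. The basis is B = [[2,4],[4,5]] with det -6.
Per unit increase in paper, x* moves by d = (-0.8333, 0.6667).
The basis stays optimal until flyers reaches 0; allowable increase = 7.2 reams.

7.2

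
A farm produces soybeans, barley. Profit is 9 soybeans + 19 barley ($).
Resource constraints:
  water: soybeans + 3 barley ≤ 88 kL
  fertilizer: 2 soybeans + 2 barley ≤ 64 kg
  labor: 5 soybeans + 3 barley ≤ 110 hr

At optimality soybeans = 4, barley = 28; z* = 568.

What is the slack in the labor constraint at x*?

labor used = 5·4 + 3·28 = 104; slack = 110 − 104 = 6.

6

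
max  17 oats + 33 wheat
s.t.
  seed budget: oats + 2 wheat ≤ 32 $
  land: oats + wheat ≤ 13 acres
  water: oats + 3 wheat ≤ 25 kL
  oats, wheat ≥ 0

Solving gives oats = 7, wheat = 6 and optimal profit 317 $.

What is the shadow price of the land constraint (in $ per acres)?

At the optimum: seed budget uses 19 of 32 (slack = 13); land uses 13 of 13 (binding); water uses 25 of 25 (binding).
Since seed budget is not tight, its dual is 0.
Dual feasibility on the basic columns requires 1·y_land + 1·y_water = 17, 1·y_land + 3·y_water = 33.
This yields shadow prices y_land = 9, y_water = 8.
Shadow price of land = 9.

9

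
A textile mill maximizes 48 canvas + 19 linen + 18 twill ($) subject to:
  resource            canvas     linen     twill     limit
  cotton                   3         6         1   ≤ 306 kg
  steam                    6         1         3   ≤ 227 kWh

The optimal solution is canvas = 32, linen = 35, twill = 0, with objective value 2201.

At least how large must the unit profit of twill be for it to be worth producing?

At the optimum: cotton uses 306 of 306 (binding); steam uses 227 of 227 (binding).
Dual feasibility on the basic columns requires 3·y_cotton + 6·y_steam = 48, 6·y_cotton + 1·y_steam = 19.
This yields shadow prices y_cotton = 2, y_steam = 7.
twill enters the basis when its profit ≥ yᵀa₃ = 2·1 + 7·3 = 23.

23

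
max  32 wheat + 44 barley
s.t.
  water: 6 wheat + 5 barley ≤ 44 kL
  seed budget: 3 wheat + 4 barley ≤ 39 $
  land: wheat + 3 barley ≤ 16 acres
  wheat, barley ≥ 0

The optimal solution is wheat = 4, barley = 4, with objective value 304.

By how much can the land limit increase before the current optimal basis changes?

Binding constraints: water, land. The basis is B = [[6,5],[1,3]] with det 13.
Per unit increase in land, x* moves by d = (-0.3846, 0.4615).
The basis stays optimal until wheat reaches 0; allowable increase = 10.4 acres.

10.4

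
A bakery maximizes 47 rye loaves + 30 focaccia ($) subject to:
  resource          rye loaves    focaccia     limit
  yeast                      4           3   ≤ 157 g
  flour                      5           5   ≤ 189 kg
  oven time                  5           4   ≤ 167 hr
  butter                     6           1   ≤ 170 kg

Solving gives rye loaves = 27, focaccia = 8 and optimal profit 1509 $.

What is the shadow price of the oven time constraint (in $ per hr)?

7

Binding: oven time and butter. Non-binding: yeast (25 unused), flour (14 unused).
By complementary slackness, y = 0 for the non-binding constraints.
The binding rows give the dual system: 5·y_oven time + 6·y_butter = 47 and 4·y_oven time + 1·y_butter = 30.
This yields shadow prices y_oven time = 7, y_butter = 2.
Shadow price of oven time = 7.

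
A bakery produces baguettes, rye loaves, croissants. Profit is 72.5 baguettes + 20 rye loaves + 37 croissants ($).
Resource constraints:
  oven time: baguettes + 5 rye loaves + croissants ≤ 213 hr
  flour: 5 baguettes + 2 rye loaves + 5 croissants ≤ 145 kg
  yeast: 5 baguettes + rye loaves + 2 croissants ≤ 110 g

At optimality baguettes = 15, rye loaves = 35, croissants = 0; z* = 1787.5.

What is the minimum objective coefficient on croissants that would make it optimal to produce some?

45.5

At the optimum: oven time uses 190 of 213 (slack = 23); flour uses 145 of 145 (binding); yeast uses 110 of 110 (binding).
Since oven time is not tight, its dual is 0.
Dual feasibility on the basic columns requires 5·y_flour + 5·y_yeast = 72.5, 2·y_flour + 1·y_yeast = 20.
This yields shadow prices y_flour = 5.5, y_yeast = 9.
croissants enters the basis when its profit ≥ yᵀa₃ = 5.5·5 + 9·2 = 45.5.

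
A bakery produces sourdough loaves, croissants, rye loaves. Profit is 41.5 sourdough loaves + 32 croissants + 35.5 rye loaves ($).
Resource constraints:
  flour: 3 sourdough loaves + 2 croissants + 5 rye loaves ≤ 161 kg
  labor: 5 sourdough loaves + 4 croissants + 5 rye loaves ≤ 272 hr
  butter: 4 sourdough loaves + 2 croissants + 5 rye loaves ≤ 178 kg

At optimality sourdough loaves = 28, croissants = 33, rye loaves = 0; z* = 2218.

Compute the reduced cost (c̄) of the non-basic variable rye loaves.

-7

Binding: labor and butter. Non-binding: flour (11 unused).
By complementary slackness, y = 0 for the non-binding constraint.
The binding rows give the dual system: 5·y_labor + 4·y_butter = 41.5 and 4·y_labor + 2·y_butter = 32.
This yields shadow prices y_labor = 7.5, y_butter = 1.
Reduced cost of rye loaves: c₃ − yᵀa₃ = 35.5 − (7.5·5 + 1·5) = 35.5 − 42.5 = -7.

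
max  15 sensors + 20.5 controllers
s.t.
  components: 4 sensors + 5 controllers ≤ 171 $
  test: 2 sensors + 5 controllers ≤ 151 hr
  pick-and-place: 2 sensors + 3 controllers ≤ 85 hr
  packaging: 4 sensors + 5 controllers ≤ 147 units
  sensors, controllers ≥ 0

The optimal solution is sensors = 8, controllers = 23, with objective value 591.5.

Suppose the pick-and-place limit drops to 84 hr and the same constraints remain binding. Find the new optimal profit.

Check each constraint at x*: components 147/171 (slack 24); test 131/151 (slack 20); pick-and-place 85/85 (tight); packaging 147/147 (tight).
By complementary slackness, y = 0 for the non-binding constraints.
From A_Bᵀ y = c: 2·y_pick-and-place + 4·y_packaging = 15; 3·y_pick-and-place + 5·y_packaging = 20.5.
This yields shadow prices y_pick-and-place = 3.5, y_packaging = 2.
Δz = y_pick-and-place·Δb = 3.5 × (-1) = -3.5, so new z* = 591.5 − 3.5 = 588.

588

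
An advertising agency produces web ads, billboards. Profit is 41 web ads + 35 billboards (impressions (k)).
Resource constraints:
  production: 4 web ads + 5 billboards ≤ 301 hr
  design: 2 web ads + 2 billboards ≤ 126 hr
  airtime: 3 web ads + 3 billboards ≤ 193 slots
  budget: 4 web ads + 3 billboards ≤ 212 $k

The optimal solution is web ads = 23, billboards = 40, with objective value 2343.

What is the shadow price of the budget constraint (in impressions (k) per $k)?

Binding: design and budget. Non-binding: production (9 unused), airtime (4 unused).
By complementary slackness, y = 0 for the non-binding constraints.
Dual feasibility on the basic columns requires 2·y_design + 4·y_budget = 41, 2·y_design + 3·y_budget = 35.
This yields shadow prices y_design = 8.5, y_budget = 6.
Shadow price of budget = 6.

6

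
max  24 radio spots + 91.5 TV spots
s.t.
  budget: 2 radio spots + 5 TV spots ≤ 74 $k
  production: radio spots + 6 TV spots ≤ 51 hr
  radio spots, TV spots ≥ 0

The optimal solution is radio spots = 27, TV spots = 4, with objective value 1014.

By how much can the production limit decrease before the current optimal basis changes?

Binding constraints: budget, production. The basis is B = [[2,5],[1,6]] with det 7.
Per unit decrease in production, x* moves by d = (0.7143, -0.2857).
The basis stays optimal until TV spots reaches 0; allowable decrease = 14 hr.

14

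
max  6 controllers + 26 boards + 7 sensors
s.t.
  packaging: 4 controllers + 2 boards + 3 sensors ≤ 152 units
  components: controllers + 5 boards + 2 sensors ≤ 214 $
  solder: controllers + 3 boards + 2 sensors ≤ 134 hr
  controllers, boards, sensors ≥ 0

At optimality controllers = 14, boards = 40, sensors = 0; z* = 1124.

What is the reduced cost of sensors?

-5

At the optimum: packaging uses 136 of 152 (slack = 16); components uses 214 of 214 (binding); solder uses 134 of 134 (binding).
By complementary slackness, y = 0 for the non-binding constraint.
Dual feasibility on the basic columns requires 1·y_components + 1·y_solder = 6, 5·y_components + 3·y_solder = 26.
This yields shadow prices y_components = 4, y_solder = 2.
Reduced cost of sensors: c₃ − yᵀa₃ = 7 − (4·2 + 2·2) = 7 − 12 = -5.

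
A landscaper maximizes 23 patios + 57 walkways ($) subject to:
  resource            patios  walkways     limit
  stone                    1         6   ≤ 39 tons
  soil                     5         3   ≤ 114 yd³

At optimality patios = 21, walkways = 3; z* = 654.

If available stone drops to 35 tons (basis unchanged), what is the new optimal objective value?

Check each constraint at x*: stone 39/39 (tight); soil 114/114 (tight).
The binding rows give the dual system: 1·y_stone + 5·y_soil = 23 and 6·y_stone + 3·y_soil = 57.
Solving: y_stone = 8, y_soil = 3.
Δz = y_stone·Δb = 8 × (-4) = -32, so new z* = 654 − 32 = 622.

622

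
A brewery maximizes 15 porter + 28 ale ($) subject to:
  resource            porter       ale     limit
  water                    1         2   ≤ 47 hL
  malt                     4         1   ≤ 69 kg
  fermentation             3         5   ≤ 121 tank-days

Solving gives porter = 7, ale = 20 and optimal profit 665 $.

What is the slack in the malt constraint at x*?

malt used = 4·7 + 1·20 = 48; slack = 69 − 48 = 21.

21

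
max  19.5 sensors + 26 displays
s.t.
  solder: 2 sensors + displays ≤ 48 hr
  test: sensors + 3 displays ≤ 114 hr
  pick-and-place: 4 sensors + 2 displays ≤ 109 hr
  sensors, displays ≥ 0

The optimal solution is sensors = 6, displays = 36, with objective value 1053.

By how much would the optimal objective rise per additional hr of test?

At the optimum: solder uses 48 of 48 (binding); test uses 114 of 114 (binding); pick-and-place uses 96 of 109 (slack = 13).
Since pick-and-place is not tight, its dual is 0.
Dual feasibility on the basic columns requires 2·y_solder + 1·y_test = 19.5, 1·y_solder + 3·y_test = 26.
Solving: y_solder = 6.5, y_test = 6.5.
Shadow price of test = 6.5.

6.5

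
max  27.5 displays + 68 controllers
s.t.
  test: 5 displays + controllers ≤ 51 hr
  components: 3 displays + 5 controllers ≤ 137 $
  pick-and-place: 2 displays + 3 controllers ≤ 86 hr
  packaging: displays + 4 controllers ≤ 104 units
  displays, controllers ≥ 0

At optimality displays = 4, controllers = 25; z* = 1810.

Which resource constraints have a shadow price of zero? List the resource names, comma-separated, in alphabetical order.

test: 45/51 (slack 6)
components: 137/137 (binding)
pick-and-place: 83/86 (slack 3)
packaging: 104/104 (binding)
By complementary slackness, a constraint with positive slack has shadow price 0 → pick-and-place, test.

pick-and-place, test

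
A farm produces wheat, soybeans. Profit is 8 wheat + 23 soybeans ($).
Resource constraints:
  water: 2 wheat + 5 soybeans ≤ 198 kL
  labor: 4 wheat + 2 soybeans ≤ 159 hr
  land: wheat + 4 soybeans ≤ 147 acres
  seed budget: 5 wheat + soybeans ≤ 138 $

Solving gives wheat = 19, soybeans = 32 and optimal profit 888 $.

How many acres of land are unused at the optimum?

0

land used = 1·19 + 4·32 = 147; slack = 147 − 147 = 0.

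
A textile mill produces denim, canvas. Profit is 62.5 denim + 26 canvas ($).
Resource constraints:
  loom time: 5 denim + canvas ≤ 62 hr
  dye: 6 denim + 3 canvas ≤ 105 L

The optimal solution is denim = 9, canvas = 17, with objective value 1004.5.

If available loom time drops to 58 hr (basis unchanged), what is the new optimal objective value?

990.5

Check each constraint at x*: loom time 62/62 (tight); dye 105/105 (tight).
Dual feasibility on the basic columns requires 5·y_loom time + 6·y_dye = 62.5, 1·y_loom time + 3·y_dye = 26.
This yields shadow prices y_loom time = 3.5, y_dye = 7.5.
Δz = y_loom time·Δb = 3.5 × (-4) = -14, so new z* = 1004.5 − 14 = 990.5.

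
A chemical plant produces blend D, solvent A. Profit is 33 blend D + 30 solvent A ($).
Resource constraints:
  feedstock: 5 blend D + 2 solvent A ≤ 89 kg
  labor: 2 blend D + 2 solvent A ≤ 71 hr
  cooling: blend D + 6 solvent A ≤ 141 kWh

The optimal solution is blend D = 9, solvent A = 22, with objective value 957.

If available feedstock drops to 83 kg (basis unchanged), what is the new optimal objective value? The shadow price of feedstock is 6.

Δb = -6, so new z* = 957 + (6)·(-6) = 957 − 36 = 921.

921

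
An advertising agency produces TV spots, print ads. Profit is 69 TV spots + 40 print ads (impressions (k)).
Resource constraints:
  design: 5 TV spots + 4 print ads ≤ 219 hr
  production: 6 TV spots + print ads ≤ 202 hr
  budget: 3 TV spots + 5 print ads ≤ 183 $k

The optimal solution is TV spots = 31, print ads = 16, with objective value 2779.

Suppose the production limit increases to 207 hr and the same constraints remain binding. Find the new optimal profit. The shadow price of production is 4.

2799

Δb = 5, so new z* = 2779 + (4)·(5) = 2779 + 20 = 2799.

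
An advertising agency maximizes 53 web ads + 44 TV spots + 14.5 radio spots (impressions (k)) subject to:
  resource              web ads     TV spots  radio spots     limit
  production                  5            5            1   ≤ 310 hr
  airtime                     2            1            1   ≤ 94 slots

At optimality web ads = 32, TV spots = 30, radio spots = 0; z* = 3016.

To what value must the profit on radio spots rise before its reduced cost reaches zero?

Check each constraint at x*: production 310/310 (tight); airtime 94/94 (tight).
Dual feasibility on the basic columns requires 5·y_production + 2·y_airtime = 53, 5·y_production + 1·y_airtime = 44.
This yields shadow prices y_production = 7, y_airtime = 9.
radio spots enters the basis when its profit ≥ yᵀa₃ = 7·1 + 9·1 = 16.

16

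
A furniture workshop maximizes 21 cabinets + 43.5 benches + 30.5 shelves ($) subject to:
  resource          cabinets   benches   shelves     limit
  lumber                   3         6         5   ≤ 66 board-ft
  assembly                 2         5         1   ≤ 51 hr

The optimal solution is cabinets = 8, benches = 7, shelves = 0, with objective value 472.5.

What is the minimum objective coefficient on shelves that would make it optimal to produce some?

31.5

Check each constraint at x*: lumber 66/66 (tight); assembly 51/51 (tight).
Dual feasibility on the basic columns requires 3·y_lumber + 2·y_assembly = 21, 6·y_lumber + 5·y_assembly = 43.5.
Solving: y_lumber = 6, y_assembly = 1.5.
shelves enters the basis when its profit ≥ yᵀa₃ = 6·5 + 1.5·1 = 31.5.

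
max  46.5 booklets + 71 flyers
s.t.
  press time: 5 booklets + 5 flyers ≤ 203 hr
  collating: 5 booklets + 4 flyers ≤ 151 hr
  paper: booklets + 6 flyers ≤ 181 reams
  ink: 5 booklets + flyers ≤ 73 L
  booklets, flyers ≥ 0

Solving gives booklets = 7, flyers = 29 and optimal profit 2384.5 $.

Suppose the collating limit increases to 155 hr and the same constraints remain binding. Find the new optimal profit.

2416.5

Binding: collating and paper. Non-binding: press time (23 unused), ink (9 unused).
Since press time, ink are not tight, their duals are 0.
The binding rows give the dual system: 5·y_collating + 1·y_paper = 46.5 and 4·y_collating + 6·y_paper = 71.
→ y_collating = 8 and y_paper = 6.5.
Δz = y_collating·Δb = 8 × (4) = 32, so new z* = 2384.5 + 32 = 2416.5.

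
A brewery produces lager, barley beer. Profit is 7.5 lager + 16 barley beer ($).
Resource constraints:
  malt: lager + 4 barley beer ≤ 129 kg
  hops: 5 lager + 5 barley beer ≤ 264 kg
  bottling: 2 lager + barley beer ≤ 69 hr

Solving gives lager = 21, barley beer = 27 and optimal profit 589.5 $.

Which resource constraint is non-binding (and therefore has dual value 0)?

hops

malt: 129/129 (binding)
hops: 240/264 (slack 24)
bottling: 69/69 (binding)
By complementary slackness, a constraint with positive slack has shadow price 0 → hops.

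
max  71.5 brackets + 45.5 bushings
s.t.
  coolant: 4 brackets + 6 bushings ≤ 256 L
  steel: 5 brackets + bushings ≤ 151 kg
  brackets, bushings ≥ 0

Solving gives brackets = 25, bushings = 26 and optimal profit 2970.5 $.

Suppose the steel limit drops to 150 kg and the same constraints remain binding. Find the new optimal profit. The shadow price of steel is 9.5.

Δb = -1, so new z* = 2970.5 + (9.5)·(-1) = 2970.5 − 9.5 = 2961.

2961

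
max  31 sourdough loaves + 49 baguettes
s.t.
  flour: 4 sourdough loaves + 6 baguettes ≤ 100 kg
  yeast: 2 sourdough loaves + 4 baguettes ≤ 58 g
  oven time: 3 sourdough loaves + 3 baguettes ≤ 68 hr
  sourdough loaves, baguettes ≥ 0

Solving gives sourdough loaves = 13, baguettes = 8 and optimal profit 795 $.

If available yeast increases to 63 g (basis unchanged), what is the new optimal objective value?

807.5

At the optimum: flour uses 100 of 100 (binding); yeast uses 58 of 58 (binding); oven time uses 63 of 68 (slack = 5).
By complementary slackness, y = 0 for the non-binding constraint.
The binding rows give the dual system: 4·y_flour + 2·y_yeast = 31 and 6·y_flour + 4·y_yeast = 49.
Solving: y_flour = 6.5, y_yeast = 2.5.
Δz = y_yeast·Δb = 2.5 × (5) = 12.5, so new z* = 795 + 12.5 = 807.5.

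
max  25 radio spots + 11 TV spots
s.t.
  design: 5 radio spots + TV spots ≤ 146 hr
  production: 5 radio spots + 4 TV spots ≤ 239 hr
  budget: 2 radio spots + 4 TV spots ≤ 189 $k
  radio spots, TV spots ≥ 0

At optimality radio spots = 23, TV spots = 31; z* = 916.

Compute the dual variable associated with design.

Binding: design and production. Non-binding: budget (19 unused).
By complementary slackness, y = 0 for the non-binding constraint.
Dual feasibility on the basic columns requires 5·y_design + 5·y_production = 25, 1·y_design + 4·y_production = 11.
→ y_design = 3 and y_production = 2.
Shadow price of design = 3.

3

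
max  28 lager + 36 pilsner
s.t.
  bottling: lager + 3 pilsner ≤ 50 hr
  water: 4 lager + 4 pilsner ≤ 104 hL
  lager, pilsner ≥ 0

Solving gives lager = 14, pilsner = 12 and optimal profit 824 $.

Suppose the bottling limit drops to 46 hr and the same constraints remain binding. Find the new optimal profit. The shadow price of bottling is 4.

Δb = -4, so new z* = 824 + (4)·(-4) = 824 − 16 = 808.

808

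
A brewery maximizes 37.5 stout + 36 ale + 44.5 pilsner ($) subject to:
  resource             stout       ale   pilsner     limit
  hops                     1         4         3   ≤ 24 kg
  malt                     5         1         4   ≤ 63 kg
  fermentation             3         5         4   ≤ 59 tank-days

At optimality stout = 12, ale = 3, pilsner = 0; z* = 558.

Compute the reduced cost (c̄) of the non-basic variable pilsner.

-2

Check each constraint at x*: hops 24/24 (tight); malt 63/63 (tight); fermentation 51/59 (slack 8).
By complementary slackness, y = 0 for the non-binding constraint.
From A_Bᵀ y = c: 1·y_hops + 5·y_malt = 37.5; 4·y_hops + 1·y_malt = 36.
→ y_hops = 7.5 and y_malt = 6.
Reduced cost of pilsner: c₃ − yᵀa₃ = 44.5 − (7.5·3 + 6·4) = 44.5 − 46.5 = -2.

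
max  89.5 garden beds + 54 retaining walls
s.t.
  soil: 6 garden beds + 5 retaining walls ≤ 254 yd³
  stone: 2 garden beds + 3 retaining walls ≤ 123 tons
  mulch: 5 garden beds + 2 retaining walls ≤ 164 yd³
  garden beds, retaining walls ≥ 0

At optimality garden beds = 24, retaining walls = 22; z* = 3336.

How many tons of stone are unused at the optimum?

9

stone used = 2·24 + 3·22 = 114; slack = 123 − 114 = 9.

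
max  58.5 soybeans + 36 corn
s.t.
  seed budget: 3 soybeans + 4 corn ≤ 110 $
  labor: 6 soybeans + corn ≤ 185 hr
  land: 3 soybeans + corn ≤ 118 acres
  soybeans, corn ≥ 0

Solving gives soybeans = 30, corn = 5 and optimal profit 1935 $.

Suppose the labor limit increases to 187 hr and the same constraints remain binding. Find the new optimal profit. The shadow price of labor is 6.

Δb = 2, so new z* = 1935 + (6)·(2) = 1935 + 12 = 1947.

1947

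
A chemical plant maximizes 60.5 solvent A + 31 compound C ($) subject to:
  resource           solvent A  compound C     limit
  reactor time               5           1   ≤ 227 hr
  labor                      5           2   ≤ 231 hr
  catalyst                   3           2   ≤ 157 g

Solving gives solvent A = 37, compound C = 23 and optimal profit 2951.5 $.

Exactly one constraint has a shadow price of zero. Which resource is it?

reactor time

reactor time: 208/227 (slack 19)
labor: 231/231 (binding)
catalyst: 157/157 (binding)
By complementary slackness, a constraint with positive slack has shadow price 0 → reactor time.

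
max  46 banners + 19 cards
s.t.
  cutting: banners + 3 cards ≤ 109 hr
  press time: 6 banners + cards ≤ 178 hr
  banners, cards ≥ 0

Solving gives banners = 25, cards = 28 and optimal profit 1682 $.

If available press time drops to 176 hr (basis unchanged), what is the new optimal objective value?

Check each constraint at x*: cutting 109/109 (tight); press time 178/178 (tight).
From A_Bᵀ y = c: 1·y_cutting + 6·y_press time = 46; 3·y_cutting + 1·y_press time = 19.
This yields shadow prices y_cutting = 4, y_press time = 7.
Δz = y_press time·Δb = 7 × (-2) = -14, so new z* = 1682 − 14 = 1668.

1668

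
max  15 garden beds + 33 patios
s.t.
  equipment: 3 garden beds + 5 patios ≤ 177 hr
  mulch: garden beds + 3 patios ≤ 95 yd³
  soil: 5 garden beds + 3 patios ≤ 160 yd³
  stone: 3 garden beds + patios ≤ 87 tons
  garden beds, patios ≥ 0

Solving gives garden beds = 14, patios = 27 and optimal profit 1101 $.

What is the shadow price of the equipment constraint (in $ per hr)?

3

Check each constraint at x*: equipment 177/177 (tight); mulch 95/95 (tight); soil 151/160 (slack 9); stone 69/87 (slack 18).
Since soil, stone are not tight, their duals are 0.
Dual feasibility on the basic columns requires 3·y_equipment + 1·y_mulch = 15, 5·y_equipment + 3·y_mulch = 33.
Solving: y_equipment = 3, y_mulch = 6.
Shadow price of equipment = 3.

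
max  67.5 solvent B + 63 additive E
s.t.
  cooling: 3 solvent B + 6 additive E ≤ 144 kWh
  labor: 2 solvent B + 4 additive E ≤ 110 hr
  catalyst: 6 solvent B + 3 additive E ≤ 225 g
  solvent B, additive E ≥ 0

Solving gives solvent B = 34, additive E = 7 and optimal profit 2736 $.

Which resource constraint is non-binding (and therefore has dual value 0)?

cooling: 144/144 (binding)
labor: 96/110 (slack 14)
catalyst: 225/225 (binding)
By complementary slackness, a constraint with positive slack has shadow price 0 → labor.

labor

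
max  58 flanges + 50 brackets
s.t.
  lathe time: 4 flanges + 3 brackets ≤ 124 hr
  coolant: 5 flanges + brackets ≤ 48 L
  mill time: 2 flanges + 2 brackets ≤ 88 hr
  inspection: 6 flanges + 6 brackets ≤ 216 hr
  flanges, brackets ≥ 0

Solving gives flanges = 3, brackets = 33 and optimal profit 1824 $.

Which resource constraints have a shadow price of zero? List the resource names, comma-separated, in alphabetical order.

lathe time, mill time

lathe time: 111/124 (slack 13)
coolant: 48/48 (binding)
mill time: 72/88 (slack 16)
inspection: 216/216 (binding)
By complementary slackness, a constraint with positive slack has shadow price 0 → lathe time, mill time.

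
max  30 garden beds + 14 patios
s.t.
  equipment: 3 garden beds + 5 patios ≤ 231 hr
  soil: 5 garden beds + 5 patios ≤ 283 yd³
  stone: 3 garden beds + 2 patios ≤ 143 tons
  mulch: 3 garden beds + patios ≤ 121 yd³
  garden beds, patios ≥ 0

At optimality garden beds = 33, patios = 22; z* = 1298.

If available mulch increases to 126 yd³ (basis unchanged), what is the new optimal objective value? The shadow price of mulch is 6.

Δb = 5, so new z* = 1298 + (6)·(5) = 1298 + 30 = 1328.

1328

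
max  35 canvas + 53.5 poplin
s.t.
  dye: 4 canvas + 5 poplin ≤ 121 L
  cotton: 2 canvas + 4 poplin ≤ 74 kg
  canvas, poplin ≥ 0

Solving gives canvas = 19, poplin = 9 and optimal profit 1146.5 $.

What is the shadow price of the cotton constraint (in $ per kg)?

6.5

Check each constraint at x*: dye 121/121 (tight); cotton 74/74 (tight).
Dual feasibility on the basic columns requires 4·y_dye + 2·y_cotton = 35, 5·y_dye + 4·y_cotton = 53.5.
Solving: y_dye = 5.5, y_cotton = 6.5.
Shadow price of cotton = 6.5.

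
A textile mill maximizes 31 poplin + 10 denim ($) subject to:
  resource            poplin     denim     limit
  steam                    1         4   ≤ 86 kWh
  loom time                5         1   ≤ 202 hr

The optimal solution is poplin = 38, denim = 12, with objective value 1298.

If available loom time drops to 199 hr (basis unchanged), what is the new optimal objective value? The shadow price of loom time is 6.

1280

Δb = -3, so new z* = 1298 + (6)·(-3) = 1298 − 18 = 1280.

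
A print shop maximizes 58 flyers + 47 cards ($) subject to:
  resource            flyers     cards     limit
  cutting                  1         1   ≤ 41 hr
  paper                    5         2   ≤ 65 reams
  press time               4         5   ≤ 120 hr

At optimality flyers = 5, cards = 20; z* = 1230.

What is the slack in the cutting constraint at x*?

cutting used = 1·5 + 1·20 = 25; slack = 41 − 25 = 16.

16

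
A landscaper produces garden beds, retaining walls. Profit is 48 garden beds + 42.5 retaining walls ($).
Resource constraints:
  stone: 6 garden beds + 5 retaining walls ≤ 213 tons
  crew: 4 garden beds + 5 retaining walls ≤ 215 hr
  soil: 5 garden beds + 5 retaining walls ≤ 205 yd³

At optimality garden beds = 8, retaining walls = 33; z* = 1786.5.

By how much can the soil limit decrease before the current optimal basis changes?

27.5

Binding constraints: stone, soil. The basis is B = [[6,5],[5,5]] with det 5.
Per unit decrease in soil, x* moves by d = (1, -1.2).
The basis stays optimal until retaining walls reaches 0; allowable decrease = 27.5 yd³.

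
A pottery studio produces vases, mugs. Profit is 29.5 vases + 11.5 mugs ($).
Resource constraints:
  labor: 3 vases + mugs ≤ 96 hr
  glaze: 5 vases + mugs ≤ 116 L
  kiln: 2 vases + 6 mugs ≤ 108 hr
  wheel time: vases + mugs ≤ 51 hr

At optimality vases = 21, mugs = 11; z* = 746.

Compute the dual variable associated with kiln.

Binding: glaze and kiln. Non-binding: labor (22 unused), wheel time (19 unused).
Since labor, wheel time are not tight, their duals are 0.
The binding rows give the dual system: 5·y_glaze + 2·y_kiln = 29.5 and 1·y_glaze + 6·y_kiln = 11.5.
This yields shadow prices y_glaze = 5.5, y_kiln = 1.
Shadow price of kiln = 1.

1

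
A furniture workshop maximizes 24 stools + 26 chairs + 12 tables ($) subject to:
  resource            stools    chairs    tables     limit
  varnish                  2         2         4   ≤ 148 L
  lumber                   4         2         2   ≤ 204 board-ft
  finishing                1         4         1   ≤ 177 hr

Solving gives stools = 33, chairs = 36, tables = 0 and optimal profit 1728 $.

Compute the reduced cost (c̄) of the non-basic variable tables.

At the optimum: varnish uses 138 of 148 (slack = 10); lumber uses 204 of 204 (binding); finishing uses 177 of 177 (binding).
By complementary slackness, y = 0 for the non-binding constraint.
The binding rows give the dual system: 4·y_lumber + 1·y_finishing = 24 and 2·y_lumber + 4·y_finishing = 26.
Solving: y_lumber = 5, y_finishing = 4.
Reduced cost of tables: c₃ − yᵀa₃ = 12 − (5·2 + 4·1) = 12 − 14 = -2.

-2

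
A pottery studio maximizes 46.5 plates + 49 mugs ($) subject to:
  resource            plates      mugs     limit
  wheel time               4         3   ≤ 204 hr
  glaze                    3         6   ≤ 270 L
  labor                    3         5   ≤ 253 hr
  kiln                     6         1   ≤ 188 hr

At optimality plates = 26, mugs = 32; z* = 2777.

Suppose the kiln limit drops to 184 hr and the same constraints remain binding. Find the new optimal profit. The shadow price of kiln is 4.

Δb = -4, so new z* = 2777 + (4)·(-4) = 2777 − 16 = 2761.

2761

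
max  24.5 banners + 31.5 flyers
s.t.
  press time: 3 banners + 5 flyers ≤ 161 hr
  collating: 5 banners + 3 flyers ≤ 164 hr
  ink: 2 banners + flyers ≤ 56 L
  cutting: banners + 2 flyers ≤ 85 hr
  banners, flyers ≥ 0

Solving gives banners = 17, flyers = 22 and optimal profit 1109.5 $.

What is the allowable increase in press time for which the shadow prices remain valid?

Binding constraints: press time, ink. The basis is B = [[3,5],[2,1]] with det -7.
Per unit increase in press time, x* moves by d = (-0.1429, 0.2857).
The basis stays optimal until cutting becomes binding; allowable increase = 56 hr.

56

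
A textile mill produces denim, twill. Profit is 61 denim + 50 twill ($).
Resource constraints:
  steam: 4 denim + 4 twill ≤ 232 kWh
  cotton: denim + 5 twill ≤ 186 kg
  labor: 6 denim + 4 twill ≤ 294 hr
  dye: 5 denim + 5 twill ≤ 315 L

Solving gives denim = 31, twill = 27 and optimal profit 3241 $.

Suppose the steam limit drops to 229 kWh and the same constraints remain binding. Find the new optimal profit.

3220

At the optimum: steam uses 232 of 232 (binding); cotton uses 166 of 186 (slack = 20); labor uses 294 of 294 (binding); dye uses 290 of 315 (slack = 25).
Slack constraints have shadow price 0 (complementary slackness).
The binding rows give the dual system: 4·y_steam + 6·y_labor = 61 and 4·y_steam + 4·y_labor = 50.
→ y_steam = 7 and y_labor = 5.5.
Δz = y_steam·Δb = 7 × (-3) = -21, so new z* = 3241 − 21 = 3220.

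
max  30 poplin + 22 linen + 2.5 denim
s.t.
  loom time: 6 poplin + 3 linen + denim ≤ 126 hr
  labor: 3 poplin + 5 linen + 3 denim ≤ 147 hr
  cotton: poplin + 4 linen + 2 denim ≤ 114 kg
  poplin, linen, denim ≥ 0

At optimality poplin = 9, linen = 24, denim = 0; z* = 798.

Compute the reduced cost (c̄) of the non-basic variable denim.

Check each constraint at x*: loom time 126/126 (tight); labor 147/147 (tight); cotton 105/114 (slack 9).
Slack constraints have shadow price 0 (complementary slackness).
From A_Bᵀ y = c: 6·y_loom time + 3·y_labor = 30; 3·y_loom time + 5·y_labor = 22.
Solving: y_loom time = 4, y_labor = 2.
Reduced cost of denim: c₃ − yᵀa₃ = 2.5 − (4·1 + 2·3) = 2.5 − 10 = -7.5.

-7.5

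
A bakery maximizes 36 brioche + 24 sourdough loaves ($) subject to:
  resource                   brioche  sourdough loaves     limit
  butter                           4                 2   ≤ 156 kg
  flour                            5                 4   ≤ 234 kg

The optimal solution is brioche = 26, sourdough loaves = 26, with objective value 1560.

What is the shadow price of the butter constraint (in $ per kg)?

At the optimum: butter uses 156 of 156 (binding); flour uses 234 of 234 (binding).
From A_Bᵀ y = c: 4·y_butter + 5·y_flour = 36; 2·y_butter + 4·y_flour = 24.
This yields shadow prices y_butter = 4, y_flour = 4.
Shadow price of butter = 4.

4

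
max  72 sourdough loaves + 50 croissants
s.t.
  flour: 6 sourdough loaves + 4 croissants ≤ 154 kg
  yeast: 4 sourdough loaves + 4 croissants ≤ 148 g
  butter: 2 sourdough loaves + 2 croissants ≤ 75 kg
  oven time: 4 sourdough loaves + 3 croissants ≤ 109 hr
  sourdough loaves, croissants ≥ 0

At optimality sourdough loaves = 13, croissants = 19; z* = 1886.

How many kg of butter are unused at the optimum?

butter used = 2·13 + 2·19 = 64; slack = 75 − 64 = 11.

11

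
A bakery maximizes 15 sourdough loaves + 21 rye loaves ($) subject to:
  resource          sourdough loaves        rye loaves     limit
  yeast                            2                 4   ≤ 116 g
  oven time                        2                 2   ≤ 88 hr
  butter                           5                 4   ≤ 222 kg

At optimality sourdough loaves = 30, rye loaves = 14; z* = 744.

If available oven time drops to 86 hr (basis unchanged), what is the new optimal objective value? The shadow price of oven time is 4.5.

735

Δb = -2, so new z* = 744 + (4.5)·(-2) = 744 − 9 = 735.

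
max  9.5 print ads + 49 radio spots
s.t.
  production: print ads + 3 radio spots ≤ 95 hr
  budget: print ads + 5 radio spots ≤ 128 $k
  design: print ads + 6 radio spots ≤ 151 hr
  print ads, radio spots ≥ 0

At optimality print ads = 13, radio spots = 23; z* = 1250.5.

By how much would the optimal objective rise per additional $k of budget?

8

At the optimum: production uses 82 of 95 (slack = 13); budget uses 128 of 128 (binding); design uses 151 of 151 (binding).
Since production is not tight, its dual is 0.
Dual feasibility on the basic columns requires 1·y_budget + 1·y_design = 9.5, 5·y_budget + 6·y_design = 49.
Solving: y_budget = 8, y_design = 1.5.
Shadow price of budget = 8.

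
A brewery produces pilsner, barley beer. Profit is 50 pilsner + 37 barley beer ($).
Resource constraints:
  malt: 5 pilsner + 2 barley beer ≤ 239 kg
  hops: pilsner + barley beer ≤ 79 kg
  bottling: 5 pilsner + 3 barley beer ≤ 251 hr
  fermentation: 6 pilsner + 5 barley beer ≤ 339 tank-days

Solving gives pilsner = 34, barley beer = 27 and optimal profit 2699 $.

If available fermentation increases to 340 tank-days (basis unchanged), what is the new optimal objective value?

Binding: bottling and fermentation. Non-binding: malt (15 unused), hops (18 unused).
Since malt, hops are not tight, their duals are 0.
The binding rows give the dual system: 5·y_bottling + 6·y_fermentation = 50 and 3·y_bottling + 5·y_fermentation = 37.
→ y_bottling = 4 and y_fermentation = 5.
Δz = y_fermentation·Δb = 5 × (1) = 5, so new z* = 2699 + 5 = 2704.

2704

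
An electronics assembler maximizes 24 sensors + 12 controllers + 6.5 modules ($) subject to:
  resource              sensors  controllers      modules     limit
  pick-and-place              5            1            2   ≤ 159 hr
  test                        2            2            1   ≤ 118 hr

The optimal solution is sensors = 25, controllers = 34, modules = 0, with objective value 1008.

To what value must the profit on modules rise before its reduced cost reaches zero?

10.5

At the optimum: pick-and-place uses 159 of 159 (binding); test uses 118 of 118 (binding).
Dual feasibility on the basic columns requires 5·y_pick-and-place + 2·y_test = 24, 1·y_pick-and-place + 2·y_test = 12.
→ y_pick-and-place = 3 and y_test = 4.5.
modules enters the basis when its profit ≥ yᵀa₃ = 3·2 + 4.5·1 = 10.5.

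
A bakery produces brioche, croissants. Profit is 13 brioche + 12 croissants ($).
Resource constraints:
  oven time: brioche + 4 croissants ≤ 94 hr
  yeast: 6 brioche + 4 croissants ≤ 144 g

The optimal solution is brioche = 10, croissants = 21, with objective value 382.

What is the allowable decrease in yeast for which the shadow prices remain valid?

50

Binding constraints: oven time, yeast. The basis is B = [[1,4],[6,4]] with det -20.
Per unit decrease in yeast, x* moves by d = (-0.2, 0.05).
The basis stays optimal until brioche reaches 0; allowable decrease = 50 g.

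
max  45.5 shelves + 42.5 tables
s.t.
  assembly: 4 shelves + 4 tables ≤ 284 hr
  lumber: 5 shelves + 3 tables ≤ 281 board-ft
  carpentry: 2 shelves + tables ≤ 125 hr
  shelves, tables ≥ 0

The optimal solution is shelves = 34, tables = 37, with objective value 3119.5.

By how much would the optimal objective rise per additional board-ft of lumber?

At the optimum: assembly uses 284 of 284 (binding); lumber uses 281 of 281 (binding); carpentry uses 105 of 125 (slack = 20).
Slack constraints have shadow price 0 (complementary slackness).
From A_Bᵀ y = c: 4·y_assembly + 5·y_lumber = 45.5; 4·y_assembly + 3·y_lumber = 42.5.
→ y_assembly = 9.5 and y_lumber = 1.5.
Shadow price of lumber = 1.5.

1.5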